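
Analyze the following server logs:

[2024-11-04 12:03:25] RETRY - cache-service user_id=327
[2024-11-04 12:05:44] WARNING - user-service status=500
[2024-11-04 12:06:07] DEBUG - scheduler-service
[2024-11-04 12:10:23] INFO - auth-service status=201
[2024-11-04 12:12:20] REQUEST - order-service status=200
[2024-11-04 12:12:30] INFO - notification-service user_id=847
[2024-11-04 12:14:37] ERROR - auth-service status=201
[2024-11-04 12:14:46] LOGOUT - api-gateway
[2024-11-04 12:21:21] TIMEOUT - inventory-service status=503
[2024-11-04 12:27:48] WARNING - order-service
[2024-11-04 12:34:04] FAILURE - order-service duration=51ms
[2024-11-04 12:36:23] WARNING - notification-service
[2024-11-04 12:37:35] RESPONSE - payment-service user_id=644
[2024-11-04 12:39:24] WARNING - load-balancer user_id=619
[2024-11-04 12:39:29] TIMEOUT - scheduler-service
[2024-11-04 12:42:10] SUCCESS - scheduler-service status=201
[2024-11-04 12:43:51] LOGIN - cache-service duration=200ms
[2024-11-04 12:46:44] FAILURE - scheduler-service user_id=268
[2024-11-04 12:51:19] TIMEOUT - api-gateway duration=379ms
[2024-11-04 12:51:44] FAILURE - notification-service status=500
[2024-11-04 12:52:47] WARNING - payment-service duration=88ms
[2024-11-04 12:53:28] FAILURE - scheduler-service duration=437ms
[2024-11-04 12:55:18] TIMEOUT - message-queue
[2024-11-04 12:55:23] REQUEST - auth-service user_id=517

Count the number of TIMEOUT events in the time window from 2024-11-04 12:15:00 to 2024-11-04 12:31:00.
1

To count events in the time window:

1. Window boundaries: 2024-11-04 12:15:00 to 2024-11-04 12:31:00
2. Filter for TIMEOUT events within this window
3. Count matching events: 1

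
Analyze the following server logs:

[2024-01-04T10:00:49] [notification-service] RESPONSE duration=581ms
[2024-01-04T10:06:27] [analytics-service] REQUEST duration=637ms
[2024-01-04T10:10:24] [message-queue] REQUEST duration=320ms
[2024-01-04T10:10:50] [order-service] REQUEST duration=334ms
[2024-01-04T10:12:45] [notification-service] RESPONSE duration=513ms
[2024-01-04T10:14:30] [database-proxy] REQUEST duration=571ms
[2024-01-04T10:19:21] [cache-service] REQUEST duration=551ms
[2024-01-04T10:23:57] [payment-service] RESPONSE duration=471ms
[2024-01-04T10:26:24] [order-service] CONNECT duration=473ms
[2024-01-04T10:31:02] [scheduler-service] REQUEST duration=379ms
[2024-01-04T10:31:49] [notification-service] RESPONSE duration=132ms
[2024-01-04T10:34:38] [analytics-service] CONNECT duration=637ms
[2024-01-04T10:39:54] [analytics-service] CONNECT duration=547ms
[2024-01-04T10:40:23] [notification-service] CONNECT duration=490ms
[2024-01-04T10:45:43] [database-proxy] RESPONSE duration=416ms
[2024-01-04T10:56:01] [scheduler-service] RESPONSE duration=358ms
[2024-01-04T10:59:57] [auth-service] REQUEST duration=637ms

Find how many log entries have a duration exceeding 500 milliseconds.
8

To count timeouts:

1. Threshold: 500ms
2. Extract duration from each log entry
3. Count entries where duration > 500
4. Timeout count: 8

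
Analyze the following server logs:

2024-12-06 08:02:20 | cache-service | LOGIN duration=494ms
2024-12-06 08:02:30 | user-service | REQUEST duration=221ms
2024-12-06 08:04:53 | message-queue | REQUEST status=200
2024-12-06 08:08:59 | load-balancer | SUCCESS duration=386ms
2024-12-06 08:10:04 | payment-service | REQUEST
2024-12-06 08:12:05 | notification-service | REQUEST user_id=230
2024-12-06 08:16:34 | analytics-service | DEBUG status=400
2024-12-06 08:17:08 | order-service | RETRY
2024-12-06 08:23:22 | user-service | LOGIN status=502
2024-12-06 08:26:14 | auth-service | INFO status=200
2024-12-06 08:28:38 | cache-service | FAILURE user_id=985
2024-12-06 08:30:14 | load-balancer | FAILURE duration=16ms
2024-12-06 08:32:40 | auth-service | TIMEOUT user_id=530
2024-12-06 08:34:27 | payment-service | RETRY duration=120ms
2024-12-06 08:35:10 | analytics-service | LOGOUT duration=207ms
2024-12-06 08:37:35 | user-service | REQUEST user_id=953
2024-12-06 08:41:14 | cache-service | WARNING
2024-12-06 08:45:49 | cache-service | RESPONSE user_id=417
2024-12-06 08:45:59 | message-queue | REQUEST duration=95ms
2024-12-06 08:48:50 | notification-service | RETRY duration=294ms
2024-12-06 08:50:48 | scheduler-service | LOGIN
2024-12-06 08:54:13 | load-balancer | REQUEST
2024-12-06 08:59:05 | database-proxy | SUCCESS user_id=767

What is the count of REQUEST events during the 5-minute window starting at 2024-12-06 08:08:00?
2

To count events in the time window:

1. Window boundaries: 2024-12-06 08:08:00 to 2024-12-06 08:13:00
2. Filter for REQUEST events within this window
3. Count matching events: 2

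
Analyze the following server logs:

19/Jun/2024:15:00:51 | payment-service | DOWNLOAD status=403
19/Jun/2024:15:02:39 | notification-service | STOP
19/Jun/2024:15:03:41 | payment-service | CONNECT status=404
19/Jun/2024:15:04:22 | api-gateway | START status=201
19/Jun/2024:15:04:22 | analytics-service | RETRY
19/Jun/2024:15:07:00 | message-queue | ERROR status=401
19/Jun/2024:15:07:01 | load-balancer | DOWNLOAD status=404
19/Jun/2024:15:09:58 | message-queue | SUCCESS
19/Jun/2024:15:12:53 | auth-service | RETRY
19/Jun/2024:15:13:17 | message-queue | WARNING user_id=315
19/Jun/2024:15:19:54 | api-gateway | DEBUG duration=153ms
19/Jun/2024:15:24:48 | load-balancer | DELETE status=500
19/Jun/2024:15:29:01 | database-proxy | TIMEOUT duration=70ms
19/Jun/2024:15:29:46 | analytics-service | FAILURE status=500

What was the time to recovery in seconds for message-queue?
178

To calculate recovery time:

1. Find ERROR event for message-queue: 19/Jun/2024:15:07:00
2. Find next SUCCESS event for message-queue: 19/Jun/2024:15:09:58
3. Recovery time: 19/Jun/2024:15:09:58 - 19/Jun/2024:15:07:00 = 178 seconds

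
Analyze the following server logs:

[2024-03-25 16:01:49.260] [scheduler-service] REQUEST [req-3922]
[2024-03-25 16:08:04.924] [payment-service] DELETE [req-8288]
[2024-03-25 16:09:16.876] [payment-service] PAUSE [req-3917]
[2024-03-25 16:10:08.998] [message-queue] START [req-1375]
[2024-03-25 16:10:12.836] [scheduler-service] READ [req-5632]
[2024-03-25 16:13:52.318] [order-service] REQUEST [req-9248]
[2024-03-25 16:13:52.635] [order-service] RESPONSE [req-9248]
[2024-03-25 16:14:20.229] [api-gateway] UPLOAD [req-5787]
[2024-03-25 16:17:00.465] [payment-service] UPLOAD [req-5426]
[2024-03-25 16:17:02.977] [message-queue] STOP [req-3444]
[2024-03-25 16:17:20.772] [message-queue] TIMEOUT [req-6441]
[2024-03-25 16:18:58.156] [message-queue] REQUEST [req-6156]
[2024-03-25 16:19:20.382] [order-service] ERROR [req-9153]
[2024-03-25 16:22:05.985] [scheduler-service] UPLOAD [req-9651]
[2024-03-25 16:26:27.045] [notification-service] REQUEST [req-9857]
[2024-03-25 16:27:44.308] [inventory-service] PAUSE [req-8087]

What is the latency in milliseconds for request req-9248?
317

To calculate latency:

1. Find REQUEST with id req-9248: 2024-03-25 16:13:52.318
2. Find RESPONSE with id req-9248: 2024-03-25 16:13:52.635
3. Latency: 2024-03-25 16:13:52.635 - 2024-03-25 16:13:52.318 = 317ms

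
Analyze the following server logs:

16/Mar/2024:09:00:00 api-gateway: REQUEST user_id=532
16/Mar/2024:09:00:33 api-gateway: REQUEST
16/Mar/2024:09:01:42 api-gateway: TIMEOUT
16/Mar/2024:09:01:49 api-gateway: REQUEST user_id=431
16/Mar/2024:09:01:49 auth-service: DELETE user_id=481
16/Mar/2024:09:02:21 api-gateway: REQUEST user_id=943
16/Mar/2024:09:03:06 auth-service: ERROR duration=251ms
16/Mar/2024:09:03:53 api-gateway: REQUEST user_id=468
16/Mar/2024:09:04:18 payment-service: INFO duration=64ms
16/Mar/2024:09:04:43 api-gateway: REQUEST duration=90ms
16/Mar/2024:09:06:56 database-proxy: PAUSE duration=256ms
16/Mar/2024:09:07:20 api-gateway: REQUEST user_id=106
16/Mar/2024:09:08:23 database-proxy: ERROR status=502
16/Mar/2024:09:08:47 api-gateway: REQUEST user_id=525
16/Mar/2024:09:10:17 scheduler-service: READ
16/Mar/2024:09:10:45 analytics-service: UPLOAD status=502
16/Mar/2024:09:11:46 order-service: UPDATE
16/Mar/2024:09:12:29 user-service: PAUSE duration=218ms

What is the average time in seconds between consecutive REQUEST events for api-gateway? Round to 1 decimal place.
75.3

To calculate average interval:

1. Find all REQUEST events for api-gateway in order
2. Calculate time gaps between consecutive events
3. Compute mean of gaps: 527 / 7 = 75.3 seconds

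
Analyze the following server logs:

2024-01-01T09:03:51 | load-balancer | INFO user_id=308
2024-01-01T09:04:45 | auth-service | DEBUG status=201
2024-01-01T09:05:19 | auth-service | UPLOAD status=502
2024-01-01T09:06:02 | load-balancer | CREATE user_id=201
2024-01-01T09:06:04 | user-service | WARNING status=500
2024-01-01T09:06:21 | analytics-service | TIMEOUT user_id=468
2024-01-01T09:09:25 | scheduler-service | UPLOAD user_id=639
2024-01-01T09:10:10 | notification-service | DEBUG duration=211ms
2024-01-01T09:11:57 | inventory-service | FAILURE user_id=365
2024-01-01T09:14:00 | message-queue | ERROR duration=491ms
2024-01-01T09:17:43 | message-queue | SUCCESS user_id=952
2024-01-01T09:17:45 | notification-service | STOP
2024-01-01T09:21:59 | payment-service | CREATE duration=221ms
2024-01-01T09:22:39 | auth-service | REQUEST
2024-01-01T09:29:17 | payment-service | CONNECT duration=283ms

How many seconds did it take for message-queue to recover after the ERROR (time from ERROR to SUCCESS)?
223

To calculate recovery time:

1. Find ERROR event for message-queue: 2024-01-01T09:14:00
2. Find next SUCCESS event for message-queue: 2024-01-01T09:17:43
3. Recovery time: 2024-01-01T09:17:43 - 2024-01-01T09:14:00 = 223 seconds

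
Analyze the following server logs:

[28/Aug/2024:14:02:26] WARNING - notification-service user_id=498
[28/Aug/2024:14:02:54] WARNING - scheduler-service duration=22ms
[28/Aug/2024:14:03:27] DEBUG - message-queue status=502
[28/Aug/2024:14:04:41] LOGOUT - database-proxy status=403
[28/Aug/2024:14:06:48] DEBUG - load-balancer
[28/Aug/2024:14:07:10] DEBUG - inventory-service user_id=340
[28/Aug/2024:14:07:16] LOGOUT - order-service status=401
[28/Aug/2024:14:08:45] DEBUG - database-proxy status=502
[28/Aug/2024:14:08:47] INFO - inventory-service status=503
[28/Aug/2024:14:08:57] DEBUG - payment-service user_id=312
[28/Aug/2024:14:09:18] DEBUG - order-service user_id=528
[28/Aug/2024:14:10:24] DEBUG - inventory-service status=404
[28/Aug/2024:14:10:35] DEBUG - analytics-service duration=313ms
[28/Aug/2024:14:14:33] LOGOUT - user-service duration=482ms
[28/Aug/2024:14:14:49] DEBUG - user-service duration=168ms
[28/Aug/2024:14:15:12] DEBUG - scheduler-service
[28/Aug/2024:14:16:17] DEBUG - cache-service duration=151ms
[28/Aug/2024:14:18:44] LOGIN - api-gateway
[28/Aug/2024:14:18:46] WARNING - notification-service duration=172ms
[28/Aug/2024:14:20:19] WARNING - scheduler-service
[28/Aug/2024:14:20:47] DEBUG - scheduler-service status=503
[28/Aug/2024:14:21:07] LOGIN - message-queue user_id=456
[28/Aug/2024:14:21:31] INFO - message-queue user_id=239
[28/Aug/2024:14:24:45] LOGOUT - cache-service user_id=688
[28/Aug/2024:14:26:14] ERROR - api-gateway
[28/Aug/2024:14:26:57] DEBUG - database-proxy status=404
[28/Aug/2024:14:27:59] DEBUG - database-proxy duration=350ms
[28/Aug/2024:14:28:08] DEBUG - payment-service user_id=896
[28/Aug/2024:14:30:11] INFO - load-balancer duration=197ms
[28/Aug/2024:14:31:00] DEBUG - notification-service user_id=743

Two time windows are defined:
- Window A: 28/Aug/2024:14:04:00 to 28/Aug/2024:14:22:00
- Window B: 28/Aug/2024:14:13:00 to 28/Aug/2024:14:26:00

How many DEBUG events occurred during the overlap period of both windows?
4

To find overlap events:

1. Window A: 28/Aug/2024:14:04:00 to 28/Aug/2024:14:22:00
2. Window B: 28/Aug/2024:14:13:00 to 28/Aug/2024:14:26:00
3. Overlap period: 28/Aug/2024:14:13:00 to 28/Aug/2024:14:22:00
4. Count DEBUG events in overlap: 4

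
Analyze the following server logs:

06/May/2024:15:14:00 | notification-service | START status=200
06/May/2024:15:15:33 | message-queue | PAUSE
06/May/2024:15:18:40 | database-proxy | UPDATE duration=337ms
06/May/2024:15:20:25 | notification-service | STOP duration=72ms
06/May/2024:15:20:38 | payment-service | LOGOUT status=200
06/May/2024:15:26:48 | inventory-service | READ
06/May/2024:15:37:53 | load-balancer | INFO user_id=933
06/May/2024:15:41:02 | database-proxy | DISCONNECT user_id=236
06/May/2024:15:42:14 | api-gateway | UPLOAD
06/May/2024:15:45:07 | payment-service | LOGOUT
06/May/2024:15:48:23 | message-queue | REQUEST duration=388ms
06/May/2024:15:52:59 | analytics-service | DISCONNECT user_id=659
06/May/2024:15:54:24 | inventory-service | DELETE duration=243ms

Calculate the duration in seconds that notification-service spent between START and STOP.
385

To calculate state duration:

1. Find START event for notification-service: 06/May/2024:15:14:00
2. Find STOP event for notification-service: 06/May/2024:15:20:25
3. Calculate duration: 06/May/2024:15:20:25 - 06/May/2024:15:14:00 = 385 seconds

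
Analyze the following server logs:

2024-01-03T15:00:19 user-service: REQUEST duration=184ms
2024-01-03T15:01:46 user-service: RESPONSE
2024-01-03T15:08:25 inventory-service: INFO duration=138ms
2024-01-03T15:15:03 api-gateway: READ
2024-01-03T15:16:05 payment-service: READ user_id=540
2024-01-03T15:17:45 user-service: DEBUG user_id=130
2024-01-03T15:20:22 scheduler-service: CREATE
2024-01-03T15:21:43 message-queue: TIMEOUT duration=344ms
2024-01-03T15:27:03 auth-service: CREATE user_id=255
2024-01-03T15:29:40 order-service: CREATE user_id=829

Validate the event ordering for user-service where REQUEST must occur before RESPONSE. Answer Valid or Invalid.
Valid

To validate ordering:

1. Required order: REQUEST → RESPONSE
2. Rule: REQUEST must occur before RESPONSE
3. Check actual order of events for user-service
4. Result: Valid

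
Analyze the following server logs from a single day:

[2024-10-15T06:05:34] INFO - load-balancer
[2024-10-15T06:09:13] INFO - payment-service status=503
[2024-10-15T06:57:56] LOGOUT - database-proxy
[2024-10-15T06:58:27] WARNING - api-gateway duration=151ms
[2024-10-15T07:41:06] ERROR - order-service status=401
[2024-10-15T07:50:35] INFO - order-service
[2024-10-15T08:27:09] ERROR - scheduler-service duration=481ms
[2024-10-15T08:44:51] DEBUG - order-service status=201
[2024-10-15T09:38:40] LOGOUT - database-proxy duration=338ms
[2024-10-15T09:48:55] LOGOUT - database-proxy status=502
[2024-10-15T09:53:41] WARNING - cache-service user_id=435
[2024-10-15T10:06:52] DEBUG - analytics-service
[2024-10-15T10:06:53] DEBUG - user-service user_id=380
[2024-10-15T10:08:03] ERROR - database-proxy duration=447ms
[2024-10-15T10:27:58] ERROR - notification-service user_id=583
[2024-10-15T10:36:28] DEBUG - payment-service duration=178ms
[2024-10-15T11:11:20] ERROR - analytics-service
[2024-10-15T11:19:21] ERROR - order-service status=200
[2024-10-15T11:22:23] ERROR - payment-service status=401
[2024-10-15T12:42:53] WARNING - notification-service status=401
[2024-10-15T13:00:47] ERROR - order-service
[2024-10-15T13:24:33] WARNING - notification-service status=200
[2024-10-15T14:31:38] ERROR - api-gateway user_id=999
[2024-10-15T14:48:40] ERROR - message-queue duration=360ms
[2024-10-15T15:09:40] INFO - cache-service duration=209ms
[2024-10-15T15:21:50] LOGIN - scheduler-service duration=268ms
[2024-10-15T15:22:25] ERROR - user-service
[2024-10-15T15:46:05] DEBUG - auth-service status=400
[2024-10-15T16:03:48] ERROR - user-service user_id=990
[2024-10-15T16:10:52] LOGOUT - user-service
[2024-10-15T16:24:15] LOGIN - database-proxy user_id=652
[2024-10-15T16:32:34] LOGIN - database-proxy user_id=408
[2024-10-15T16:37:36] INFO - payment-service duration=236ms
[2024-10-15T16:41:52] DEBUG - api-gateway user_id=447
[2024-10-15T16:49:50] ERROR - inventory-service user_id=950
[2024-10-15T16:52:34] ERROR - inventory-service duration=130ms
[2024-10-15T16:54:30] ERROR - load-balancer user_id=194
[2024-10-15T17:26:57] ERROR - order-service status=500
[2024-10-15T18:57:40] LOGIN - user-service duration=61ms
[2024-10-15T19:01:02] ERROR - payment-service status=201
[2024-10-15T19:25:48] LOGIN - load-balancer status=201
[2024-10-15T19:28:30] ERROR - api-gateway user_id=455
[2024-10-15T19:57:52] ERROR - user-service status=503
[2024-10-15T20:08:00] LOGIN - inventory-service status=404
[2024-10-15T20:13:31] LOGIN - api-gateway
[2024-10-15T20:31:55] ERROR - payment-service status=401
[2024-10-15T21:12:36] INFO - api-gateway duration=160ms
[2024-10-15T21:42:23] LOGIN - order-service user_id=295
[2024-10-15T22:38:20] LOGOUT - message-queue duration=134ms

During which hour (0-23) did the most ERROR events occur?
16

To find the peak hour:

1. Group all ERROR events by hour
2. Count events in each hour
3. Find hour with maximum count
4. Peak hour: 16 (with 4 events)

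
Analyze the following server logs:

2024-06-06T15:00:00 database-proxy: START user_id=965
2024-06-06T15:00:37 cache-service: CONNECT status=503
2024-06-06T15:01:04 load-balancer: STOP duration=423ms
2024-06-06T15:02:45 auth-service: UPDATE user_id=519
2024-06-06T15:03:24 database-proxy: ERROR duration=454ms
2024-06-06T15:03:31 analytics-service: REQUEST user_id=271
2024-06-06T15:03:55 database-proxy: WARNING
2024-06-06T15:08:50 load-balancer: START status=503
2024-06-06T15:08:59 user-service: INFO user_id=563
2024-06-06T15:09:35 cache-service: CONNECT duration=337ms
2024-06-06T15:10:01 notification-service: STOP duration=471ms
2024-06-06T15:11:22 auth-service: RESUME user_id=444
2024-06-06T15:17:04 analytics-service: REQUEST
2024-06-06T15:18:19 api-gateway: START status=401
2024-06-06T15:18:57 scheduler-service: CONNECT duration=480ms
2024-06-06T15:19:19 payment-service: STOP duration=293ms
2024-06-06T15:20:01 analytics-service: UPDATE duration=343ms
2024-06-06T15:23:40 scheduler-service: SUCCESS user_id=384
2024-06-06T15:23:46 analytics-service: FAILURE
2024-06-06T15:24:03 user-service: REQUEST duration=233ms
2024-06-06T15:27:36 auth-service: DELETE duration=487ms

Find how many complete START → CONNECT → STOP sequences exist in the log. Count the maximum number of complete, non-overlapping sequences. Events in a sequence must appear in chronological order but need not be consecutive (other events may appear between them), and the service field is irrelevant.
3

To count sequences:

1. Look for pattern: START → CONNECT → STOP
2. Greedily scan the log in chronological order, matching each sequence element in turn (ignoring service)
3. Each time the full pattern completes, increment the count and restart matching from the next event
4. Complete non-overlapping sequences found: 3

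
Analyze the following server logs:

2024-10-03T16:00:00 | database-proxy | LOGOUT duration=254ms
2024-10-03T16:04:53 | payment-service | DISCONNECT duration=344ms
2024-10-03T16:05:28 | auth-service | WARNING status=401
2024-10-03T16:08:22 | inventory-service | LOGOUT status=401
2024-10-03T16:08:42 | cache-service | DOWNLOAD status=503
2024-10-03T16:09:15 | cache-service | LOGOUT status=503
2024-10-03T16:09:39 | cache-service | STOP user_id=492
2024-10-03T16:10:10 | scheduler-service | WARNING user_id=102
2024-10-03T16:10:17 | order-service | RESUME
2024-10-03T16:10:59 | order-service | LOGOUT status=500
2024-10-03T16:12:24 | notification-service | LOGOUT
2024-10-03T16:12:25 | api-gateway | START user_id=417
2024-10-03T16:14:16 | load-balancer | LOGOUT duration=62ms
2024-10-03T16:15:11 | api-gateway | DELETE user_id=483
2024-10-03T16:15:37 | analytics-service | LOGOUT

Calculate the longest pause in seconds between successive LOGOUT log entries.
502

To find the longest gap:

1. Extract all LOGOUT events in chronological order
2. Calculate time differences between consecutive events
3. Find the maximum difference
4. Longest gap: 502 seconds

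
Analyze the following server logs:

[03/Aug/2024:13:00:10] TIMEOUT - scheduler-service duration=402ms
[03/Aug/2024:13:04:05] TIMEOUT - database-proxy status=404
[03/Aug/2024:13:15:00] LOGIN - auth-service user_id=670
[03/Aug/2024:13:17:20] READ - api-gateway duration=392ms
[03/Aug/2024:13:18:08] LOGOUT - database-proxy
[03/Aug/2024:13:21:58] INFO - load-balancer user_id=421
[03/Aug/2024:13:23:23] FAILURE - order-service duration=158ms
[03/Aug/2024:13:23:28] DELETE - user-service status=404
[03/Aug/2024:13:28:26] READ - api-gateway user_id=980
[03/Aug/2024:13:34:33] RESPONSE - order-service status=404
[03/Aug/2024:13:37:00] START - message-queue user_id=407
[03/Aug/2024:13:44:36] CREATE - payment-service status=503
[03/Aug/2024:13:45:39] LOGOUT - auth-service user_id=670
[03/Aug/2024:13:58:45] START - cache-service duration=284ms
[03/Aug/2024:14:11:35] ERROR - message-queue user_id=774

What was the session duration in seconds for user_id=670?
1839

To calculate session duration:

1. Find LOGIN event for user_id=670: 03/Aug/2024:13:15:00
2. Find LOGOUT event for user_id=670: 03/Aug/2024:13:45:39
3. Session duration: 03/Aug/2024:13:45:39 - 03/Aug/2024:13:15:00 = 1839 seconds (30 minutes)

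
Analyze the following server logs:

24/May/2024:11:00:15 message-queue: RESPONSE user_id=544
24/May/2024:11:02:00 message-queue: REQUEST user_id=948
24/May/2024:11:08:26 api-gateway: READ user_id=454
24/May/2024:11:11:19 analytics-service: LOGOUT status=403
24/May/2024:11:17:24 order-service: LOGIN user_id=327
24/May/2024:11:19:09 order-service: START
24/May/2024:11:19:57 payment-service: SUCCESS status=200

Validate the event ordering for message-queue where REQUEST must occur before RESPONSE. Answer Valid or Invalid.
Invalid

To validate ordering:

1. Required order: REQUEST → RESPONSE
2. Rule: REQUEST must occur before RESPONSE
3. Check actual order of events for message-queue
4. Result: Invalid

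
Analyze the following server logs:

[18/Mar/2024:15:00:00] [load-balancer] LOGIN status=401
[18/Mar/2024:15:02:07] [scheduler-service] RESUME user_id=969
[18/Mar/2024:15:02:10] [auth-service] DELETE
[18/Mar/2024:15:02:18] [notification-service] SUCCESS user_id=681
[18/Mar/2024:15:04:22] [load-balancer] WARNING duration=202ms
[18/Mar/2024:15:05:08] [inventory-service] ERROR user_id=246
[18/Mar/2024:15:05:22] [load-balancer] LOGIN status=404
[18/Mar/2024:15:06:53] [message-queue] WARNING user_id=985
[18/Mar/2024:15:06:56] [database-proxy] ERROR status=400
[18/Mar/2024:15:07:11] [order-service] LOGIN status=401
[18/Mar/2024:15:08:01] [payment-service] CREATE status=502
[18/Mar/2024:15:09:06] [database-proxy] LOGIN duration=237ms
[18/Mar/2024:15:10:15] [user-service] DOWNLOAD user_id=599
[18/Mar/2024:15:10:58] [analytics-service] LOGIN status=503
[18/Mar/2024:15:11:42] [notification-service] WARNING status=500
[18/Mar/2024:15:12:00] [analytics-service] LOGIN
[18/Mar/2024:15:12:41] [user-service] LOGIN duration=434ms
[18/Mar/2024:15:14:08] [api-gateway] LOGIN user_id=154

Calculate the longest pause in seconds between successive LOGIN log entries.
322

To find the longest gap:

1. Extract all LOGIN events in chronological order
2. Calculate time differences between consecutive events
3. Find the maximum difference
4. Longest gap: 322 seconds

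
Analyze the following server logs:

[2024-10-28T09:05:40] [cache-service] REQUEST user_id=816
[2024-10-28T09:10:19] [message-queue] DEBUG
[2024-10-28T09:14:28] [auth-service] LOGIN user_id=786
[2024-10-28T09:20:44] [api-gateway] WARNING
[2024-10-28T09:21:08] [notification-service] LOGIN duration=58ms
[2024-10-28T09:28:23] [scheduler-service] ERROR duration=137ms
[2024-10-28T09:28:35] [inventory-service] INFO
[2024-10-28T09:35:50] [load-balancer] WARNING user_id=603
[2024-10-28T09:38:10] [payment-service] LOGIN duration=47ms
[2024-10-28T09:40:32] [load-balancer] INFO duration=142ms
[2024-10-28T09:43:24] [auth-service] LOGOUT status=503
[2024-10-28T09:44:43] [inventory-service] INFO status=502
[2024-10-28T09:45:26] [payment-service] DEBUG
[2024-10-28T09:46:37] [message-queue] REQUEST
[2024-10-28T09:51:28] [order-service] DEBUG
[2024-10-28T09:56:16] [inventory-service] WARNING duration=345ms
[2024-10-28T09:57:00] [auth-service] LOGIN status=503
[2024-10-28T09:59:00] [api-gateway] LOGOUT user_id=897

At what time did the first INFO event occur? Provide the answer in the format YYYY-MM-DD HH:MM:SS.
2024-10-28 09:28:35

To find the first event:

1. Filter for all INFO events
2. Sort by timestamp
3. Select the first one
4. Timestamp: 2024-10-28 09:28:35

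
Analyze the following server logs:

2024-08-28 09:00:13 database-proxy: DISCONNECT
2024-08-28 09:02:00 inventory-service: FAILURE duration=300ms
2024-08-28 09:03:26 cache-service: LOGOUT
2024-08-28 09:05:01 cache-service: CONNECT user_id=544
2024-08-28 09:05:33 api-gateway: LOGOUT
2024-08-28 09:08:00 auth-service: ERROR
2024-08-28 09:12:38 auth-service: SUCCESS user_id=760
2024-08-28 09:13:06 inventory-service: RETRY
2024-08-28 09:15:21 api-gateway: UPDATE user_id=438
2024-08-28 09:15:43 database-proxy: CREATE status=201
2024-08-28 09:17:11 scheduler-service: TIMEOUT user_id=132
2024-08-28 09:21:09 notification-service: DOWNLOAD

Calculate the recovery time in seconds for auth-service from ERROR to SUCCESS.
278

To calculate recovery time:

1. Find ERROR event for auth-service: 2024-08-28 09:08:00
2. Find next SUCCESS event for auth-service: 2024-08-28 09:12:38
3. Recovery time: 2024-08-28 09:12:38 - 2024-08-28 09:08:00 = 278 seconds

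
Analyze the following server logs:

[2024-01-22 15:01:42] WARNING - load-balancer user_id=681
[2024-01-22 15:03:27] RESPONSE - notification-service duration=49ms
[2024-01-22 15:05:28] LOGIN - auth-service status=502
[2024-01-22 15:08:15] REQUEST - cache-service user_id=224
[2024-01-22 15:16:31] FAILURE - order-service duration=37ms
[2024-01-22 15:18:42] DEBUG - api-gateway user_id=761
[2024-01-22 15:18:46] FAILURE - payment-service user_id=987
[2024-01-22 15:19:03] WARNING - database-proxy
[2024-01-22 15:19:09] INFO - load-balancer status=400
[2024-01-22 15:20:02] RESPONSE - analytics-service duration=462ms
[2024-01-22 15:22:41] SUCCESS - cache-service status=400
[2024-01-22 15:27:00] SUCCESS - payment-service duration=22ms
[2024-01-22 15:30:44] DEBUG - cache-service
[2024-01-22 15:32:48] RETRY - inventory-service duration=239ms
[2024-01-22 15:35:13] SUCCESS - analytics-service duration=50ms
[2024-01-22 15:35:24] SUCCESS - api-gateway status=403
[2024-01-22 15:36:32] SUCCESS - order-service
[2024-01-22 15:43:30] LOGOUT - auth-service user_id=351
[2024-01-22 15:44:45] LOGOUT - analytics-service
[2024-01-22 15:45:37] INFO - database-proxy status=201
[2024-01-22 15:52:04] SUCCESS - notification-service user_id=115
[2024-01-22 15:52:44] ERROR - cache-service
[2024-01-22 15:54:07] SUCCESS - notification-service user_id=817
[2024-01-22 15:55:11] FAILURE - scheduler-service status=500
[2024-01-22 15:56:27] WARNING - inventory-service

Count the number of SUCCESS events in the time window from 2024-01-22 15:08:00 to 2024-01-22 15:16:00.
0

To count events in the time window:

1. Window boundaries: 2024-01-22 15:08:00 to 2024-01-22 15:16:00
2. Filter for SUCCESS events within this window
3. Count matching events: 0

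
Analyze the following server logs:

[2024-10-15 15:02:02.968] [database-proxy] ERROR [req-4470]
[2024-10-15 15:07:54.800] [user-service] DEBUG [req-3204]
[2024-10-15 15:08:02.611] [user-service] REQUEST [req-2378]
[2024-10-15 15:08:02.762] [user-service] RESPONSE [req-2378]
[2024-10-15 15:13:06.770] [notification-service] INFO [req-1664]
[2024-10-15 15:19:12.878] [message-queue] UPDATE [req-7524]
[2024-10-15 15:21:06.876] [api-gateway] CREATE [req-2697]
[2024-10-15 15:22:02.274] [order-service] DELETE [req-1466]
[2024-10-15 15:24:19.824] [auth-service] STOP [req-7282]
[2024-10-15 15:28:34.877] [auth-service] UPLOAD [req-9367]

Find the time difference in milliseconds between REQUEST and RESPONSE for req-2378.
151

To calculate latency:

1. Find REQUEST with id req-2378: 2024-10-15 15:08:02.611
2. Find RESPONSE with id req-2378: 2024-10-15 15:08:02.762
3. Latency: 2024-10-15 15:08:02.762 - 2024-10-15 15:08:02.611 = 151ms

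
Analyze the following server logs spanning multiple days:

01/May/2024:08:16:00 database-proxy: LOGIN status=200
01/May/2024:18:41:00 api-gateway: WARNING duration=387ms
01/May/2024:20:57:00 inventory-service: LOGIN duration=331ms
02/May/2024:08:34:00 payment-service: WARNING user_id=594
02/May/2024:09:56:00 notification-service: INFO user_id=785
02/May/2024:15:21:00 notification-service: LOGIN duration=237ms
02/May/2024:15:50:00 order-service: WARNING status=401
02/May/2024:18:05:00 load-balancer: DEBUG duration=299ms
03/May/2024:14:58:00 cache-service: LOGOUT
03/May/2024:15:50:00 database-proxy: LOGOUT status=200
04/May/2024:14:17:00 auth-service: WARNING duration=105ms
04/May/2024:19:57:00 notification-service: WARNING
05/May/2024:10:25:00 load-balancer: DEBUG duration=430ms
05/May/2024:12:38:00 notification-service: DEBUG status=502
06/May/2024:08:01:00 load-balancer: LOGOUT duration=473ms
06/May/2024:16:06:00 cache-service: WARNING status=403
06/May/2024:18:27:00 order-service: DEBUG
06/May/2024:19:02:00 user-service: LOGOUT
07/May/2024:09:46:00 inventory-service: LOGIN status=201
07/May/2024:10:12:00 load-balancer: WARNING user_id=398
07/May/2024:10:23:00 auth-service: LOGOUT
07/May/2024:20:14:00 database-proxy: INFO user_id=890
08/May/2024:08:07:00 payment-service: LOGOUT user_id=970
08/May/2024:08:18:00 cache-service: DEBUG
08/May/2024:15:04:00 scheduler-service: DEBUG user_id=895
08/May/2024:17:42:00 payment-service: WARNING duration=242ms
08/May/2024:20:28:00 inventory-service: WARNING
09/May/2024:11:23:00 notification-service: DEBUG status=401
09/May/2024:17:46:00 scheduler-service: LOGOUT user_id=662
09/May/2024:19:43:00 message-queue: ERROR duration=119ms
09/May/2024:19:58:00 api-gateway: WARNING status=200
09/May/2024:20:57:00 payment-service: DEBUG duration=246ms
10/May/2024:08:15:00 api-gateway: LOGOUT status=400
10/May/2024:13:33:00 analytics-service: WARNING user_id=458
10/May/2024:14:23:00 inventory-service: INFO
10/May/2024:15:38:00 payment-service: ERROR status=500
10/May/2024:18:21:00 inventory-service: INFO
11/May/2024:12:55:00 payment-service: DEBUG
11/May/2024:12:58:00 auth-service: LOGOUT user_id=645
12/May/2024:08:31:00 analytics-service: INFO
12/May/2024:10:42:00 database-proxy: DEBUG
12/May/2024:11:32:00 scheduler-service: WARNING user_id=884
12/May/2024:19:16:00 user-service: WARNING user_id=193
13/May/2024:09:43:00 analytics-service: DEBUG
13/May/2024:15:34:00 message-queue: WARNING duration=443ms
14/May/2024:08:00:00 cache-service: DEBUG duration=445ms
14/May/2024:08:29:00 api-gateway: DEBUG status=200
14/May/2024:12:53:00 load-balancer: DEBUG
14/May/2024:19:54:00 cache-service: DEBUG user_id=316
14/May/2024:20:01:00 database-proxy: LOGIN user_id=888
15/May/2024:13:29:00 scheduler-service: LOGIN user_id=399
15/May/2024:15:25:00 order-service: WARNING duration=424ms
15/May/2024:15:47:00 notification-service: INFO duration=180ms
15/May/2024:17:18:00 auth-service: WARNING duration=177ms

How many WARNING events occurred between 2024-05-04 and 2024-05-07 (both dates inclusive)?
4

To filter by date range:

1. Date range: 2024-05-04 through 2024-05-07, both dates inclusive
2. Filter for WARNING events whose date falls in this range
3. Count matching events: 4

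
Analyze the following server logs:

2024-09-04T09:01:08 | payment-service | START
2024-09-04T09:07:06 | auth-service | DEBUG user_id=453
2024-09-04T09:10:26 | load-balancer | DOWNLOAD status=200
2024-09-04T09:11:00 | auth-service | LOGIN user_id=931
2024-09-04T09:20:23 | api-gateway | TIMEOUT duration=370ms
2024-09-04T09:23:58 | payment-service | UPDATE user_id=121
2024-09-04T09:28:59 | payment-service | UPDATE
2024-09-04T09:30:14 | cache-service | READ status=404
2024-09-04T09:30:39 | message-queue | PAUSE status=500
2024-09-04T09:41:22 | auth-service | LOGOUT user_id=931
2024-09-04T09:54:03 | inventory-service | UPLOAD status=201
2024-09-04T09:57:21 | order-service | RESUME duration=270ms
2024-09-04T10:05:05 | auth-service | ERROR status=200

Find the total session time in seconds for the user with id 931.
1822

To calculate session duration:

1. Find LOGIN event for user_id=931: 2024-09-04T09:11:00
2. Find LOGOUT event for user_id=931: 2024-09-04T09:41:22
3. Session duration: 2024-09-04T09:41:22 - 2024-09-04T09:11:00 = 1822 seconds (30 minutes)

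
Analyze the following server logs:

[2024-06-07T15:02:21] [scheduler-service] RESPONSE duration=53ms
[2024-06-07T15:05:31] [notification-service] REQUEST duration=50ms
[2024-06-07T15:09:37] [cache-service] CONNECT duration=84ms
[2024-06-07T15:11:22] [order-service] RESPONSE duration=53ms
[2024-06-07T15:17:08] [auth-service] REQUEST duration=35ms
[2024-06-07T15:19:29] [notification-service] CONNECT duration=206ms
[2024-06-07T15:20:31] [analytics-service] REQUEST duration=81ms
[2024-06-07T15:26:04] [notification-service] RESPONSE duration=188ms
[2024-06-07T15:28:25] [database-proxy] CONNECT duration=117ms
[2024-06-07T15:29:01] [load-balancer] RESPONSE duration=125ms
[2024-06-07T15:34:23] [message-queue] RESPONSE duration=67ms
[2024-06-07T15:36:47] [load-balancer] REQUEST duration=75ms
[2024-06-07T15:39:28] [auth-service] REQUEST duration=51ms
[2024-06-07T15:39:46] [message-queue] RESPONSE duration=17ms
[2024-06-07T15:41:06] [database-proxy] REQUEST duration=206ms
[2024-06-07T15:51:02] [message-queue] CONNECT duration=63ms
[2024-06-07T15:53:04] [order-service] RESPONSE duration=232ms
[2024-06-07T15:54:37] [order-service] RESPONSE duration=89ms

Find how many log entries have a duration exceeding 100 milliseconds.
6

To count timeouts:

1. Threshold: 100ms
2. Extract duration from each log entry
3. Count entries where duration > 100
4. Timeout count: 6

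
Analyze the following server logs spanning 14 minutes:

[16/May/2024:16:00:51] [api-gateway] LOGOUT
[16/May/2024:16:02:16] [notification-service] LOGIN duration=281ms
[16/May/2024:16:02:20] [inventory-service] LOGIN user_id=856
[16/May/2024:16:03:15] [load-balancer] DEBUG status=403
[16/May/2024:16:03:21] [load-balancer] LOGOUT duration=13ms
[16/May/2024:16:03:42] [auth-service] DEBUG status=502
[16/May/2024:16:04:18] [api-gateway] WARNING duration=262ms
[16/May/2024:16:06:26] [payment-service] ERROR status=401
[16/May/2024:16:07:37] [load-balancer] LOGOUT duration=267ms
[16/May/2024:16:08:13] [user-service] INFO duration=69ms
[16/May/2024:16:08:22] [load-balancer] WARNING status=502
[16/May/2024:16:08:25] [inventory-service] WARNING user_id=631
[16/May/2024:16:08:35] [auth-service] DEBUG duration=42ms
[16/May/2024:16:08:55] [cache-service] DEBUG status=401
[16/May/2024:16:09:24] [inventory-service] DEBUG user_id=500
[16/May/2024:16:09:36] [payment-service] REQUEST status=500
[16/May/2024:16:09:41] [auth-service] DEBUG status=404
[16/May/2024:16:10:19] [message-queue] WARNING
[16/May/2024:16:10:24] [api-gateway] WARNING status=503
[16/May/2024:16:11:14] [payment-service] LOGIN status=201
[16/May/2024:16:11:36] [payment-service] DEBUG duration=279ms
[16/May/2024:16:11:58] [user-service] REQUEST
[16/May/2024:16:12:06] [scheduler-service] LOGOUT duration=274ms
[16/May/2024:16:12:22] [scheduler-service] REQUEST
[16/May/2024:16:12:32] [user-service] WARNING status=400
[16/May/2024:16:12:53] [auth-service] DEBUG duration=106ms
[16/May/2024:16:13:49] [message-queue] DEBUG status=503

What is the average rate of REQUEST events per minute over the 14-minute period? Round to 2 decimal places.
0.21

To calculate the rate:

1. Count total REQUEST events: 3
2. Total time period: 14 minutes
3. Rate = 3 / 14 = 0.21 events per minute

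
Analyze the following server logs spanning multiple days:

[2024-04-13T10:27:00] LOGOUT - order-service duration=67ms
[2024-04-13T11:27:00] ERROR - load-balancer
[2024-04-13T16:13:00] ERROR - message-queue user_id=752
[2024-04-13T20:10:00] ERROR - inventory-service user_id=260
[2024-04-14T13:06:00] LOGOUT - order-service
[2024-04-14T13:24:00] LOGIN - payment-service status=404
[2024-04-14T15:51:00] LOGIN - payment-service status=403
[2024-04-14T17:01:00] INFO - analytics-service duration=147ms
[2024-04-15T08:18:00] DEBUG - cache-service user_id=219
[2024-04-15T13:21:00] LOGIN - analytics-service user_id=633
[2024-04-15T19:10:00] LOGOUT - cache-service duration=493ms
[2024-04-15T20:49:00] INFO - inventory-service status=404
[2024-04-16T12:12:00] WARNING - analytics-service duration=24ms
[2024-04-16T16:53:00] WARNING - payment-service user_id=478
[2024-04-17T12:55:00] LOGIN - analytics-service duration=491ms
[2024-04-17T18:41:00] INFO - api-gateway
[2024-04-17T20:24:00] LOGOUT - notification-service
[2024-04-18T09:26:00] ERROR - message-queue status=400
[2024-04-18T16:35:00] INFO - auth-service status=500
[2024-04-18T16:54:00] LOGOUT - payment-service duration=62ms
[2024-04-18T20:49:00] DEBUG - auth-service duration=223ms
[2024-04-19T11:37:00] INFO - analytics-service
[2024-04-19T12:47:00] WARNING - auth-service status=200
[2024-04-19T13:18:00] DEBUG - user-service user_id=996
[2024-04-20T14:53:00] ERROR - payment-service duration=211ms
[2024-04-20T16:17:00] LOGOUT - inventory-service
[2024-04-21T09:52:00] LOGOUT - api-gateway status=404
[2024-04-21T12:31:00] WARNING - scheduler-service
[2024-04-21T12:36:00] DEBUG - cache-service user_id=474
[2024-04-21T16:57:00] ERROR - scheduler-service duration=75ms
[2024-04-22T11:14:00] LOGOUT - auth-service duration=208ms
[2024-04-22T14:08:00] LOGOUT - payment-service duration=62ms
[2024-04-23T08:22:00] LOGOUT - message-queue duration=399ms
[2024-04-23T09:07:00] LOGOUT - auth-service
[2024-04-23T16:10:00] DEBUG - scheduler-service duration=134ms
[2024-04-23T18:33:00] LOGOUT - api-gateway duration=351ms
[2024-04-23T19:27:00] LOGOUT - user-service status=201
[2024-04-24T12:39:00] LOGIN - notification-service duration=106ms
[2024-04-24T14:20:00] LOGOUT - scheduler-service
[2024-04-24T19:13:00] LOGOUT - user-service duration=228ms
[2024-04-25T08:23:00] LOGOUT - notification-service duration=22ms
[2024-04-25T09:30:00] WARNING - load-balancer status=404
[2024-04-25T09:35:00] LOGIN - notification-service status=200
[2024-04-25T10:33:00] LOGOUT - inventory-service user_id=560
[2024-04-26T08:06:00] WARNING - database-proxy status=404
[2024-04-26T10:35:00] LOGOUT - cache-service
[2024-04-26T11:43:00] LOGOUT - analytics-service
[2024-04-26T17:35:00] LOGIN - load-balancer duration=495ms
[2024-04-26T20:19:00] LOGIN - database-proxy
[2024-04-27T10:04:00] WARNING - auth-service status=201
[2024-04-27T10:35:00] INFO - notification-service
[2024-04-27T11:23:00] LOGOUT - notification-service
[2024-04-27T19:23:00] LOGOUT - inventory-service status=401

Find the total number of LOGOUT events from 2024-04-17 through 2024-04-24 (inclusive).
12

To filter by date range:

1. Date range: 2024-04-17 through 2024-04-24, both dates inclusive
2. Filter for LOGOUT events whose date falls in this range
3. Count matching events: 12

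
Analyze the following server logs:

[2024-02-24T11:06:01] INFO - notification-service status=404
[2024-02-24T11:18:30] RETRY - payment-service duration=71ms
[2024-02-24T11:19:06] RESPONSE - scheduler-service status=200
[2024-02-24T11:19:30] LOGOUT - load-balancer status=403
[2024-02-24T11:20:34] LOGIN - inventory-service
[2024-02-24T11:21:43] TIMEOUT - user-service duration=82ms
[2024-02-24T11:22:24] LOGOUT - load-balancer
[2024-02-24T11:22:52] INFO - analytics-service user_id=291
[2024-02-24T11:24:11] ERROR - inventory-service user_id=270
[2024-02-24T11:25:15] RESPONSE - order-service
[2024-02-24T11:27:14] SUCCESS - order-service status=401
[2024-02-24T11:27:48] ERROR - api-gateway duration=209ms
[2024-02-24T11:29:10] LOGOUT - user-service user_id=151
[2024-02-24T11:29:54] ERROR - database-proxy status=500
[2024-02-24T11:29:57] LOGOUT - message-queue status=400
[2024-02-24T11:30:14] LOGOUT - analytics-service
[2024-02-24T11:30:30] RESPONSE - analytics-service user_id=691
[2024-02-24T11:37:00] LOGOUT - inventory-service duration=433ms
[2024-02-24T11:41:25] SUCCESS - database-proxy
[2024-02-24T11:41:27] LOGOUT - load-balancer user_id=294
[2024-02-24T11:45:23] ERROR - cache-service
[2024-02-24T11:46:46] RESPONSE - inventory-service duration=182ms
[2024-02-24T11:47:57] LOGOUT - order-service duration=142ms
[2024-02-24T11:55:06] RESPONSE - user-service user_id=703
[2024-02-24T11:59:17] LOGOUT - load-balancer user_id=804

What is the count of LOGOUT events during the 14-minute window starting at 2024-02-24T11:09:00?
2

To count events in the time window:

1. Window boundaries: 2024-02-24T11:09:00 to 2024-02-24T11:23:00
2. Filter for LOGOUT events within this window
3. Count matching events: 2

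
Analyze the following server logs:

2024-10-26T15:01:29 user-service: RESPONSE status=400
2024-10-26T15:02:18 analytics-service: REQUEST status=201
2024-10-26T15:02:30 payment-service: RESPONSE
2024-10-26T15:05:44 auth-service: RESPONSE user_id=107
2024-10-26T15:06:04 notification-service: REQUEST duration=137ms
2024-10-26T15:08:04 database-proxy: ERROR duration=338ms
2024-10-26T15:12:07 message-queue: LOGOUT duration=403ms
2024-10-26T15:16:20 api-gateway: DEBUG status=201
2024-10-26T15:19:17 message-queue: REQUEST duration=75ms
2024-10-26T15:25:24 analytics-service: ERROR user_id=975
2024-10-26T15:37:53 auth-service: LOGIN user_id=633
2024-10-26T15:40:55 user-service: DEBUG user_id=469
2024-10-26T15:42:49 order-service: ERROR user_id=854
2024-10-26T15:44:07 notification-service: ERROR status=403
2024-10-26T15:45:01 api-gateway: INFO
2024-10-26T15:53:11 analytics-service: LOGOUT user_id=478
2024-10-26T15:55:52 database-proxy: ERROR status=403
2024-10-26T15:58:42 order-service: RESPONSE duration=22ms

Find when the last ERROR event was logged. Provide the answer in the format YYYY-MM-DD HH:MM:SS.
2024-10-26 15:55:52

To find the last event:

1. Filter for all ERROR events
2. Sort by timestamp
3. Select the last one
4. Timestamp: 2024-10-26 15:55:52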